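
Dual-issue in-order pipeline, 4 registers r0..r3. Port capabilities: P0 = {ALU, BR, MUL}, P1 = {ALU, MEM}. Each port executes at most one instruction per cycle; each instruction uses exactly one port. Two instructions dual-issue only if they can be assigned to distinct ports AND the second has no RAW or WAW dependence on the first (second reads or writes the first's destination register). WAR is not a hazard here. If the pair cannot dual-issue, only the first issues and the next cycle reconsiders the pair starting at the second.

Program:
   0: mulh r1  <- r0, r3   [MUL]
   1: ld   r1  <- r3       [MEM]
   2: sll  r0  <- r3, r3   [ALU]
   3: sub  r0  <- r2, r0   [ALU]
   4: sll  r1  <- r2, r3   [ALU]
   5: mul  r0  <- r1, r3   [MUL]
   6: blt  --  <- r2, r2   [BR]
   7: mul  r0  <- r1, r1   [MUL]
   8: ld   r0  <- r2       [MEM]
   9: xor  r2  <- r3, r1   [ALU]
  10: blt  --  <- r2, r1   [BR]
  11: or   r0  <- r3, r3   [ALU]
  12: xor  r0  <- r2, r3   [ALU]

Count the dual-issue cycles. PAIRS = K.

  cy0 -> i0 (mulh) WAW r1
  cy1 -> i1+i2 (ld sll) 2-wide
  cy2 -> i3+i4 (sub sll) 2-wide
  cy3 -> i5 (mul) no-port MUL/BR
  cy4 -> i6 (blt) no-port BR/MUL
  cy5 -> i7 (mul) WAW r0
  cy6 -> i8+i9 (ld xor) 2-wide
  cy7 -> i10+i11 (blt or) 2-wide
  cy8 -> i12 (xor) tail

PAIRS = 4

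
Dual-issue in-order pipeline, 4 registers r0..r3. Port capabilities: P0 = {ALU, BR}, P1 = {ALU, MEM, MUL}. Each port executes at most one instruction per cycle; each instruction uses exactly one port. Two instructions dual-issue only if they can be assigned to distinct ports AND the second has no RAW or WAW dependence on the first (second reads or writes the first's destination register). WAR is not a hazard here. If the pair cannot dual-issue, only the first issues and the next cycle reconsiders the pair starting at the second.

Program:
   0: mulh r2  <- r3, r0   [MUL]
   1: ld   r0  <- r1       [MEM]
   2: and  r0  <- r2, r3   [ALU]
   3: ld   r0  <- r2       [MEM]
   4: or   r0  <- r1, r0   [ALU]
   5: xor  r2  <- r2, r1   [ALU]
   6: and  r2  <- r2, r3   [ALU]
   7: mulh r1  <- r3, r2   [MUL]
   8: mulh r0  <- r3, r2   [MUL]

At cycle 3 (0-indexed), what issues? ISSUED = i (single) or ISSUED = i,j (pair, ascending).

c0: i0 mulh.MUL  no-port MUL/MEM
c1: i1 ld.MEM  WAW r0
c2: i2 and.ALU  WAW r0
c3: i3 ld.MEM  RAW+WAW r0
c4: i4&i5 or.ALU;xor.ALU  2-wide
c5: i6 and.ALU  RAW r2
c6: i7 mulh.MUL  no-port MUL/MUL
c7: i8 mulh.MUL  tail

ISSUED = 3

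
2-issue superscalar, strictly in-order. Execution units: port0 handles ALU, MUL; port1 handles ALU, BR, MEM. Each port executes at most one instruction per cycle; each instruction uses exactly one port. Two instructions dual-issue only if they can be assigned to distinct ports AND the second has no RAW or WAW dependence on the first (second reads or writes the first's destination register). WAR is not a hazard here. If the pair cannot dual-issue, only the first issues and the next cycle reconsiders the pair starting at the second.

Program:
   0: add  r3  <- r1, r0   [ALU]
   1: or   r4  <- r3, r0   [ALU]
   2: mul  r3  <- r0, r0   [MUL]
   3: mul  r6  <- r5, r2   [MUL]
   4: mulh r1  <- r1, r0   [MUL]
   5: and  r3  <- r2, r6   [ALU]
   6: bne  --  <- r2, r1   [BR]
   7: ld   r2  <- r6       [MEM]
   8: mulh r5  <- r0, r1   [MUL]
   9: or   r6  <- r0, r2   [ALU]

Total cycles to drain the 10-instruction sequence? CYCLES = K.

CYCLES = 7

c0: i0 add.ALU  RAW r3
c1: i1/i2 or.ALU+mul.MUL  2-wide
c2: i3 mul.MUL  no-port MUL/MUL
c3: i4/i5 mulh.MUL+and.ALU  2-wide
c4: i6 bne.BR  no-port BR/MEM
c5: i7/i8 ld.MEM+mulh.MUL  2-wide
c6: i9 or.ALU  tail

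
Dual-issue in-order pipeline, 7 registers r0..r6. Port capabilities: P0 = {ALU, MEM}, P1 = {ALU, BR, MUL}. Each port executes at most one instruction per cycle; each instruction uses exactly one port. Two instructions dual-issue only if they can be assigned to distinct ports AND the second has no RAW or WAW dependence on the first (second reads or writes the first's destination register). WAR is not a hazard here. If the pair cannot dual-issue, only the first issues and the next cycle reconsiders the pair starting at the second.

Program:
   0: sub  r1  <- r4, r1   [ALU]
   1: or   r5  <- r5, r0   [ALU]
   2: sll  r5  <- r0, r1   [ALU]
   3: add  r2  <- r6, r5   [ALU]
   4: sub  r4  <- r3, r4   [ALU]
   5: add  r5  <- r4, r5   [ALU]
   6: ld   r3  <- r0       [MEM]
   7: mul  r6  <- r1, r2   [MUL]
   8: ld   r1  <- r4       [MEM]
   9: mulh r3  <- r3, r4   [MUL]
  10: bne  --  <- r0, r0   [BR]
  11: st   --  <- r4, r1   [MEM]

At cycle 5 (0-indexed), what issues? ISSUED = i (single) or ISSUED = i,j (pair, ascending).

ISSUED = 9

[0] i0+i1  sub.ALU+or.ALU  -- dual
[1] i2  sll.ALU  -- RAW r5
[2] i3+i4  add.ALU+sub.ALU  -- dual
[3] i5+i6  add.ALU+ld.MEM  -- dual
[4] i7+i8  mul.MUL+ld.MEM  -- dual
[5] i9  mulh.MUL  -- no-port MUL/BR
[6] i10+i11  bne.BR+st.MEM  -- dual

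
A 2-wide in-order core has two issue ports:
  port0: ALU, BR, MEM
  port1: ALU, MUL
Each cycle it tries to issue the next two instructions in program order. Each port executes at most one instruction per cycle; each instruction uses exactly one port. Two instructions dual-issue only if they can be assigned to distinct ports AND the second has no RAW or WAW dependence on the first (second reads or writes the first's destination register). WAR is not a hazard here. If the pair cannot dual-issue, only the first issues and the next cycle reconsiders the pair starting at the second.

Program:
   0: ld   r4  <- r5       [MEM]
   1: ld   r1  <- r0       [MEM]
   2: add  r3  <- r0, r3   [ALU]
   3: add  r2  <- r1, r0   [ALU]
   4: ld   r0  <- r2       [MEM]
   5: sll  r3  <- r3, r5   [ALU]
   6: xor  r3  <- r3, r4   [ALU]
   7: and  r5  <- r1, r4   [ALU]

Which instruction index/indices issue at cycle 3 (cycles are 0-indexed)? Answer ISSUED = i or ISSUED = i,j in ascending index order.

[0] i0  ld  -- no-port MEM/MEM
[1] i1+i2  ld/add  -- dual
[2] i3  add  -- RAW r2
[3] i4+i5  ld/sll  -- dual
[4] i6+i7  xor/and  -- dual

ISSUED = 4,5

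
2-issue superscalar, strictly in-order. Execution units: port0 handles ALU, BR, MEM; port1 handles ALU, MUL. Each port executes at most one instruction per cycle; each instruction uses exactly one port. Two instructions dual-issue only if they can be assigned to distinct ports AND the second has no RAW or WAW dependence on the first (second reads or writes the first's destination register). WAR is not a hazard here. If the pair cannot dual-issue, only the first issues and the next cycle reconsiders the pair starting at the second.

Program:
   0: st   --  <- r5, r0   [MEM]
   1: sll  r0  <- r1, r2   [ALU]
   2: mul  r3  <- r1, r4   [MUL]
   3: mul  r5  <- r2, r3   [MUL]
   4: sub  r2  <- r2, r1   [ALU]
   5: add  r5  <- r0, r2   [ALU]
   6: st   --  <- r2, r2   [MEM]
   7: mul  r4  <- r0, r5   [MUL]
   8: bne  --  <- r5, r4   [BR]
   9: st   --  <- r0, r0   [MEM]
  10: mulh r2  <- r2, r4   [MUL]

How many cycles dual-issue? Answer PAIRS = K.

PAIRS = 4

  cy0 -> i0,i1 (st/sll) 2-wide
  cy1 -> i2 (mul) no-port MUL/MUL
  cy2 -> i3,i4 (mul/sub) 2-wide
  cy3 -> i5,i6 (add/st) 2-wide
  cy4 -> i7 (mul) RAW r4
  cy5 -> i8 (bne) no-port BR/MEM
  cy6 -> i9,i10 (st/mulh) 2-wide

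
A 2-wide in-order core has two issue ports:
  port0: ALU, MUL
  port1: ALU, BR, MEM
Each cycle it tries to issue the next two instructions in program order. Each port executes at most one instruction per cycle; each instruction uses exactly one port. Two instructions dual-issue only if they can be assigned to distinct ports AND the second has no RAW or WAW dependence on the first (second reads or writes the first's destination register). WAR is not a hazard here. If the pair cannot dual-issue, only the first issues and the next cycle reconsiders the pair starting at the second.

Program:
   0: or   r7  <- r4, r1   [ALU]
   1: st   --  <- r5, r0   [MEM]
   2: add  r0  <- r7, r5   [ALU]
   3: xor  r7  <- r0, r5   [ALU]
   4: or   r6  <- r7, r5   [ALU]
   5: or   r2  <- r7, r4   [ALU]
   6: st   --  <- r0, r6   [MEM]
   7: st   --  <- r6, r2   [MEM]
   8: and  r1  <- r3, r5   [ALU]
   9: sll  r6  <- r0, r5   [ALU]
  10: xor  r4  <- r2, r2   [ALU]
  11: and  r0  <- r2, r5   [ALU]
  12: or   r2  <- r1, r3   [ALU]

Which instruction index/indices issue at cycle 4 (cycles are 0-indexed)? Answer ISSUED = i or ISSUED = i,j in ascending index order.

ISSUED = 6

t=0 i0+i1:or+st ; 2-wide
t=1 i2:add ; RAW r0
t=2 i3:xor ; RAW r7
t=3 i4+i5:or+or ; 2-wide
t=4 i6:st ; no-port MEM/MEM
t=5 i7+i8:st+and ; 2-wide
t=6 i9+i10:sll+xor ; 2-wide
t=7 i11+i12:and+or ; 2-wide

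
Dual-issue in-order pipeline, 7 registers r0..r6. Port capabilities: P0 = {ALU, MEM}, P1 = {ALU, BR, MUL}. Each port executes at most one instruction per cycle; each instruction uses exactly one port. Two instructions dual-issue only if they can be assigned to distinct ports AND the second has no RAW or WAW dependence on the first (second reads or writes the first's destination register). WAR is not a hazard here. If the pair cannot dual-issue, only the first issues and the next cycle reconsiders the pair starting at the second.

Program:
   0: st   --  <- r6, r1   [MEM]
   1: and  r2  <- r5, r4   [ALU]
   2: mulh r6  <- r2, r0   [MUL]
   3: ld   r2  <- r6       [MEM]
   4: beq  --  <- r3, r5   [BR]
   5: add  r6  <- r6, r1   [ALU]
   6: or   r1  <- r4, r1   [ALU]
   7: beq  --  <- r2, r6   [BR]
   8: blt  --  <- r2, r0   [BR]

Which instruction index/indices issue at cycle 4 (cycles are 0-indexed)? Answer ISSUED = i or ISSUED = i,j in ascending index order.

ISSUED = 7

#0 head=0: st.MEM and.ALU i0&i1 dual
#1 head=2: mulh.MUL i2 RAW r6
#2 head=3: ld.MEM beq.BR i3&i4 dual
#3 head=5: add.ALU or.ALU i5&i6 dual
#4 head=7: beq.BR i7 no-port BR/BR
#5 head=8: blt.BR i8 tail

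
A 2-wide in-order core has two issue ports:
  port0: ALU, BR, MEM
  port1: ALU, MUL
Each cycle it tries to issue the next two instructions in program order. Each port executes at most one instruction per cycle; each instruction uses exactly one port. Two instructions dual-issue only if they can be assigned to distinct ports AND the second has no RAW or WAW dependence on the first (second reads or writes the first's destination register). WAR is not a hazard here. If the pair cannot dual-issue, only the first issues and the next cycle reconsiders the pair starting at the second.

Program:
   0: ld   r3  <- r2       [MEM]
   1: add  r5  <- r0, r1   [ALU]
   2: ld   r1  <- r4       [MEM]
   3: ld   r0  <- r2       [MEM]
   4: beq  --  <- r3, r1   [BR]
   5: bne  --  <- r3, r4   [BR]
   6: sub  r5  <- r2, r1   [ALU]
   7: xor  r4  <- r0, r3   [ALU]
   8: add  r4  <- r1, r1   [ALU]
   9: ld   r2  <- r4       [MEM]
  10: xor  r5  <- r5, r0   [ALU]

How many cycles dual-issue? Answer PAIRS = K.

PAIRS = 3

  cy0 -> i0/i1 (ld.MEM;add.ALU) 2-wide
  cy1 -> i2 (ld.MEM) no-port MEM/MEM
  cy2 -> i3 (ld.MEM) no-port MEM/BR
  cy3 -> i4 (beq.BR) no-port BR/BR
  cy4 -> i5/i6 (bne.BR;sub.ALU) 2-wide
  cy5 -> i7 (xor.ALU) WAW r4
  cy6 -> i8 (add.ALU) RAW r4
  cy7 -> i9/i10 (ld.MEM;xor.ALU) 2-wide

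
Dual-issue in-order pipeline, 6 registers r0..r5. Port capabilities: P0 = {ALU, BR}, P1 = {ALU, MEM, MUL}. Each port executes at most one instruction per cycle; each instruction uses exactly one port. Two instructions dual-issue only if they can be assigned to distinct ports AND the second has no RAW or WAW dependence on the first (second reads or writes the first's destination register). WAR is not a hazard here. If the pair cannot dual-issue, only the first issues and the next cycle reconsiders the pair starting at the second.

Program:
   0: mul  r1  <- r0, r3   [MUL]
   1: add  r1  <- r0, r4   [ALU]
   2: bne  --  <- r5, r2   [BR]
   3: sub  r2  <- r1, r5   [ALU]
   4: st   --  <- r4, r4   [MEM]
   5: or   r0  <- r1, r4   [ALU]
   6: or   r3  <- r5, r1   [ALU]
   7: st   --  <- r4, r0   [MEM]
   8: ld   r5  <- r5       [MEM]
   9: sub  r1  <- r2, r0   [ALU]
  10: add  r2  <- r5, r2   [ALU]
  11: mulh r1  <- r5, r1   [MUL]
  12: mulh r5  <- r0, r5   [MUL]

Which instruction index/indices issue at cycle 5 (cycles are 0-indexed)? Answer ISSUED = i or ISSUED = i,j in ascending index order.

ISSUED = 8,9

c0: i0 mul  WAW r1
c1: i1+i2 add;bne  2-wide
c2: i3+i4 sub;st  2-wide
c3: i5+i6 or;or  2-wide
c4: i7 st  no-port MEM/MEM
c5: i8+i9 ld;sub  2-wide
c6: i10+i11 add;mulh  2-wide
c7: i12 mulh  tail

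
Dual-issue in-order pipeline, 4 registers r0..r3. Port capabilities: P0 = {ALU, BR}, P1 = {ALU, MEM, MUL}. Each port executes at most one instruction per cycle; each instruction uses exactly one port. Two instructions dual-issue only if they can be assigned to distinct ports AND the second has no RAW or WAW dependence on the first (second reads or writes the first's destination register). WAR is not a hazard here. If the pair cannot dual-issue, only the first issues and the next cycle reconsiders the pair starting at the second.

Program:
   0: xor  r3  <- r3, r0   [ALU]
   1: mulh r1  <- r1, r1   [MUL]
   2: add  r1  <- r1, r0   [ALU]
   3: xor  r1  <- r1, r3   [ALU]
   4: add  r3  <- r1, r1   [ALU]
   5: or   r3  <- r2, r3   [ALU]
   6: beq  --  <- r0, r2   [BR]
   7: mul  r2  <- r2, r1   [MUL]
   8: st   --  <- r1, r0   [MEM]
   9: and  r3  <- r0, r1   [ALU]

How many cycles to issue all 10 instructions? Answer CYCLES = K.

CYCLES = 7

t=0 i0+i1:xor.ALU mulh.MUL ; 2-wide
t=1 i2:add.ALU ; RAW+WAW r1
t=2 i3:xor.ALU ; RAW r1
t=3 i4:add.ALU ; RAW+WAW r3
t=4 i5+i6:or.ALU beq.BR ; 2-wide
t=5 i7:mul.MUL ; no-port MUL/MEM
t=6 i8+i9:st.MEM and.ALU ; 2-wide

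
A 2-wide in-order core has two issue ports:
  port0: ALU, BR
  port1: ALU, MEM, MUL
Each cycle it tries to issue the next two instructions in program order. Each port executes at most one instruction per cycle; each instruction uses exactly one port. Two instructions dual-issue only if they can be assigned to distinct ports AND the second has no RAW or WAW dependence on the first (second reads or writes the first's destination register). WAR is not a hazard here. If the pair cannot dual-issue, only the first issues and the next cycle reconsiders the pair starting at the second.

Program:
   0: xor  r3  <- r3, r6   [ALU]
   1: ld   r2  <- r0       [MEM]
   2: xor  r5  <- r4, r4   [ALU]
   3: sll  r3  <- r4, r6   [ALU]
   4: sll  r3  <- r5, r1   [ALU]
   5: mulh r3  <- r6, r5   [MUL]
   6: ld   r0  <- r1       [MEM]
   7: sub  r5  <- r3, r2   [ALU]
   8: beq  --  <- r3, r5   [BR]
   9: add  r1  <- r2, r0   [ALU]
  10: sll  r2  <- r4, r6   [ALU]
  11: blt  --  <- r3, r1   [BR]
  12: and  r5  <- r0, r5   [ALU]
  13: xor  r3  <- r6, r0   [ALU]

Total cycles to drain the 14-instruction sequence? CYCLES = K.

c0: i0+i1 xor.ALU;ld.MEM  dual
c1: i2+i3 xor.ALU;sll.ALU  dual
c2: i4 sll.ALU  WAW r3
c3: i5 mulh.MUL  no-port MUL/MEM
c4: i6+i7 ld.MEM;sub.ALU  dual
c5: i8+i9 beq.BR;add.ALU  dual
c6: i10+i11 sll.ALU;blt.BR  dual
c7: i12+i13 and.ALU;xor.ALU  dual

CYCLES = 8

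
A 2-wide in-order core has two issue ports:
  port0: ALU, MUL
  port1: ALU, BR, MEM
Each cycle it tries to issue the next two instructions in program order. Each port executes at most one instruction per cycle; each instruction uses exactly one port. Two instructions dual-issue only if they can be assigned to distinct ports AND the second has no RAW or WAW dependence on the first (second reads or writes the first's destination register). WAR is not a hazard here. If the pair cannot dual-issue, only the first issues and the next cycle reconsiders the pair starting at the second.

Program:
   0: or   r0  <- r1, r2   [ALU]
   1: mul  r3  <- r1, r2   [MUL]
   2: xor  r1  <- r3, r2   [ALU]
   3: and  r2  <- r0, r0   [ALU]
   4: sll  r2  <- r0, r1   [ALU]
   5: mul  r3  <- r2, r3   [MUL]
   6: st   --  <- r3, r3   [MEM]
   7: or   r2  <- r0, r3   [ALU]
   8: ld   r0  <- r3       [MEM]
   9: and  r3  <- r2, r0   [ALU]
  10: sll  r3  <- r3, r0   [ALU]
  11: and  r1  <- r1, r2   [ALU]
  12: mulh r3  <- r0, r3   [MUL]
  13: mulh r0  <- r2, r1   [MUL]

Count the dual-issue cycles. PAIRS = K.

PAIRS = 4

t=0 i0+i1:or.ALU mul.MUL ; pair
t=1 i2+i3:xor.ALU and.ALU ; pair
t=2 i4:sll.ALU ; RAW r2
t=3 i5:mul.MUL ; RAW r3
t=4 i6+i7:st.MEM or.ALU ; pair
t=5 i8:ld.MEM ; RAW r0
t=6 i9:and.ALU ; RAW+WAW r3
t=7 i10+i11:sll.ALU and.ALU ; pair
t=8 i12:mulh.MUL ; no-port MUL/MUL
t=9 i13:mulh.MUL ; tail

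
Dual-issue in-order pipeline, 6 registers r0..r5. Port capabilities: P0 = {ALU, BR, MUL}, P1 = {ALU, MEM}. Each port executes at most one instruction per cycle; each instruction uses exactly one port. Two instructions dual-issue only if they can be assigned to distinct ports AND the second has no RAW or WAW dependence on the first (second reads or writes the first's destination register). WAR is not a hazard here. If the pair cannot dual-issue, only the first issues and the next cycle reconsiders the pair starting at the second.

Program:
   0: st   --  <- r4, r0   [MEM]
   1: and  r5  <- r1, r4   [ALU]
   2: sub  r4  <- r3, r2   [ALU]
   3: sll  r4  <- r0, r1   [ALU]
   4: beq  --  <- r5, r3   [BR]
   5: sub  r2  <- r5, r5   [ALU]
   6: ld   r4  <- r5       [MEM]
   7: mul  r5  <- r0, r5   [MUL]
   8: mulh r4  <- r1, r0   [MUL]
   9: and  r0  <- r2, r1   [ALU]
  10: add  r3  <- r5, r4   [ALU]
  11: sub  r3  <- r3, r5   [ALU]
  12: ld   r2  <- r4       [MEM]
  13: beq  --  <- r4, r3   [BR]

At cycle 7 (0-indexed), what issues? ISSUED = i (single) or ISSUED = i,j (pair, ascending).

ISSUED = 11,12

c0: i0&i1 st+and  dual
c1: i2 sub  WAW r4
c2: i3&i4 sll+beq  dual
c3: i5&i6 sub+ld  dual
c4: i7 mul  no-port MUL/MUL
c5: i8&i9 mulh+and  dual
c6: i10 add  RAW+WAW r3
c7: i11&i12 sub+ld  dual
c8: i13 beq  tail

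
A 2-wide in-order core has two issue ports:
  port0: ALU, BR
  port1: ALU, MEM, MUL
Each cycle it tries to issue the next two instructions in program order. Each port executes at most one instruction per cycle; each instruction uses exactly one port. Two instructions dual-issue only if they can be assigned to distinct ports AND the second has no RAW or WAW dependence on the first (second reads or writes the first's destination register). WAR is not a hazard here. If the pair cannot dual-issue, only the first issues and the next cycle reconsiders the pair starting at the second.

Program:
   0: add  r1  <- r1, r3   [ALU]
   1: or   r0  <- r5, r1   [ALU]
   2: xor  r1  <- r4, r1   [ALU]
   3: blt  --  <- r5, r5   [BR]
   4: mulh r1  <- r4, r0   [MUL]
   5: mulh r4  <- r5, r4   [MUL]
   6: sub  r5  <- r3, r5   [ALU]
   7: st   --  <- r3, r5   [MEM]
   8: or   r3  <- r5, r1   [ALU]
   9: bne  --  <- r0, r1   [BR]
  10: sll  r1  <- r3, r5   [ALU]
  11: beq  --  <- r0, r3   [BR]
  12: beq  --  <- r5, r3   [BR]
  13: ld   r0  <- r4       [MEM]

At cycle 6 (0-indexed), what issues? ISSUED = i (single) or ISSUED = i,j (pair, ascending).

ISSUED = 11

0. add @i0  | RAW r1
1. or+xor @i1/i2  | dual
2. blt+mulh @i3/i4  | dual
3. mulh+sub @i5/i6  | dual
4. st+or @i7/i8  | dual
5. bne+sll @i9/i10  | dual
6. beq @i11  | no-port BR/BR
7. beq+ld @i12/i13  | dual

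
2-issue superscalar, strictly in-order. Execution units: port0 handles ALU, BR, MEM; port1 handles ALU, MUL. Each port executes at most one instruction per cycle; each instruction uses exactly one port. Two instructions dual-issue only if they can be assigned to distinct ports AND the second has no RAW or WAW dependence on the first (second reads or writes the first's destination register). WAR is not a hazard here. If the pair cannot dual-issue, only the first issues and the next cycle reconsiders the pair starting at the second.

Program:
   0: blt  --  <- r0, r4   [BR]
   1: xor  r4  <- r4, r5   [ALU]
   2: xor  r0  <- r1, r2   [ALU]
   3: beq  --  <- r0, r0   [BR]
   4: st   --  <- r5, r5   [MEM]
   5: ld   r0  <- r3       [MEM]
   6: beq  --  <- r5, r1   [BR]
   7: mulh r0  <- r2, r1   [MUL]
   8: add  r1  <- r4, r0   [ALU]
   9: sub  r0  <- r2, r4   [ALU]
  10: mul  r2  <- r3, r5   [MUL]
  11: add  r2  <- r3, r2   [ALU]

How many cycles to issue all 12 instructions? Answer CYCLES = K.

#0 head=0: blt.BR;xor.ALU i0+i1 pair
#1 head=2: xor.ALU i2 RAW r0
#2 head=3: beq.BR i3 no-port BR/MEM
#3 head=4: st.MEM i4 no-port MEM/MEM
#4 head=5: ld.MEM i5 no-port MEM/BR
#5 head=6: beq.BR;mulh.MUL i6+i7 pair
#6 head=8: add.ALU;sub.ALU i8+i9 pair
#7 head=10: mul.MUL i10 RAW+WAW r2
#8 head=11: add.ALU i11 tail

CYCLES = 9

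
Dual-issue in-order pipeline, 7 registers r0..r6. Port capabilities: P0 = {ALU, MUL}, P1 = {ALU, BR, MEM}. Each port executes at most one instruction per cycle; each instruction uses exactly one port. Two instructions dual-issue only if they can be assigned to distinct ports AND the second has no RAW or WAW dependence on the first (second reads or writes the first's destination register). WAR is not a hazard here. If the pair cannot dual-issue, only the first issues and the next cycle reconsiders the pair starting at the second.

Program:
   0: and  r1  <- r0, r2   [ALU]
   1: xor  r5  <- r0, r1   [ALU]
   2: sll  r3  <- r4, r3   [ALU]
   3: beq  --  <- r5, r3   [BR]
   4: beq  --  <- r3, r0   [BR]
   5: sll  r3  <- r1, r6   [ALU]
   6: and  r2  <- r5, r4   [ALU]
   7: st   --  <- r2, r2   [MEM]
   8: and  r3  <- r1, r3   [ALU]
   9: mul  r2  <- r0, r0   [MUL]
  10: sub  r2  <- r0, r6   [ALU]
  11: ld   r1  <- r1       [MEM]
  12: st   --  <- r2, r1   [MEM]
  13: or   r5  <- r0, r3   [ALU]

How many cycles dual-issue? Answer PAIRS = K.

PAIRS = 5

#0 head=0: and i0 RAW r1
#1 head=1: xor+sll i1+i2 dual
#2 head=3: beq i3 no-port BR/BR
#3 head=4: beq+sll i4+i5 dual
#4 head=6: and i6 RAW r2
#5 head=7: st+and i7+i8 dual
#6 head=9: mul i9 WAW r2
#7 head=10: sub+ld i10+i11 dual
#8 head=12: st+or i12+i13 dual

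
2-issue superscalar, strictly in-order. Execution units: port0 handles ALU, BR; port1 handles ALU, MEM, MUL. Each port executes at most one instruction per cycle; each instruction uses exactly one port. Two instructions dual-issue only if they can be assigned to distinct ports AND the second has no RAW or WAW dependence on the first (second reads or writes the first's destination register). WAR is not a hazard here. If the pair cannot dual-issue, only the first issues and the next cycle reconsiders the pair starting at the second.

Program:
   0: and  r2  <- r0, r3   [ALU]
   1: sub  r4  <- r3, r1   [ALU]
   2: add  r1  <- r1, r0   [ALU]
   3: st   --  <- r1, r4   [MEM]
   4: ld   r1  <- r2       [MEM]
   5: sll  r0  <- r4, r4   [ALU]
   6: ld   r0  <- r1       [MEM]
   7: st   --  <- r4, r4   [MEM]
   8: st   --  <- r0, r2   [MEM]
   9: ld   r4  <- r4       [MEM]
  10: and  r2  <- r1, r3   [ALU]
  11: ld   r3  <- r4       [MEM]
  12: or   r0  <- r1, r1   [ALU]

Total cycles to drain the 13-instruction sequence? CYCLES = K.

CYCLES = 9

#0 head=0: and.ALU;sub.ALU i0/i1 dual
#1 head=2: add.ALU i2 RAW r1
#2 head=3: st.MEM i3 no-port MEM/MEM
#3 head=4: ld.MEM;sll.ALU i4/i5 dual
#4 head=6: ld.MEM i6 no-port MEM/MEM
#5 head=7: st.MEM i7 no-port MEM/MEM
#6 head=8: st.MEM i8 no-port MEM/MEM
#7 head=9: ld.MEM;and.ALU i9/i10 dual
#8 head=11: ld.MEM;or.ALU i11/i12 dual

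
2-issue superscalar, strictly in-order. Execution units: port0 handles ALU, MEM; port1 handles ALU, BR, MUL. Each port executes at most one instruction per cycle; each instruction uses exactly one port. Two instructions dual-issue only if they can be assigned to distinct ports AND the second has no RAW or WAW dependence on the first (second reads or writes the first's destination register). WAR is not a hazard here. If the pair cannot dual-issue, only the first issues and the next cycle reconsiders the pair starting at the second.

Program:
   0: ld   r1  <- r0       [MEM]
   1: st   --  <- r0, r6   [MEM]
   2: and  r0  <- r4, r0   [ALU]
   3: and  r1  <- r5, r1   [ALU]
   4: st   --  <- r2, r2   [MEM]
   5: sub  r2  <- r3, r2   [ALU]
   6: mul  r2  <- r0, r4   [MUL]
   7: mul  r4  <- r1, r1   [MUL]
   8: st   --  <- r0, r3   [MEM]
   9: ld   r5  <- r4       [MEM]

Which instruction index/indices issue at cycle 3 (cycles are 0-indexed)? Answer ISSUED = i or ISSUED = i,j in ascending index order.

ISSUED = 5

c0: i0 ld.MEM  no-port MEM/MEM
c1: i1&i2 st.MEM/and.ALU  pair
c2: i3&i4 and.ALU/st.MEM  pair
c3: i5 sub.ALU  WAW r2
c4: i6 mul.MUL  no-port MUL/MUL
c5: i7&i8 mul.MUL/st.MEM  pair
c6: i9 ld.MEM  tail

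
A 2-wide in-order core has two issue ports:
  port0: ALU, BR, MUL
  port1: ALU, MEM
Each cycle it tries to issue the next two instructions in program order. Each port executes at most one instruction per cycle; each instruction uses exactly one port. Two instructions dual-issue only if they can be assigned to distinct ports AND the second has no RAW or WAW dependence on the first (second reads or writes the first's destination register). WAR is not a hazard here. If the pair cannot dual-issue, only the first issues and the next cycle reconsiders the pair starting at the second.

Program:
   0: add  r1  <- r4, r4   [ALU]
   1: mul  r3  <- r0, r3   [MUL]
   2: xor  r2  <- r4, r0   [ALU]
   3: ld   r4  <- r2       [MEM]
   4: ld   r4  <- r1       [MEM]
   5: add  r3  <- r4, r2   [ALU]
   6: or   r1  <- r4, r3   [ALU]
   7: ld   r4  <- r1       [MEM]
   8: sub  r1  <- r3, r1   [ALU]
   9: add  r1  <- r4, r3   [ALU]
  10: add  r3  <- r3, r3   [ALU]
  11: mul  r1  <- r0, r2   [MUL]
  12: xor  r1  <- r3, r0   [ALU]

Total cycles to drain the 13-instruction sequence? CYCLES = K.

CYCLES = 10

t=0 i0,i1:add.ALU mul.MUL ; dual
t=1 i2:xor.ALU ; RAW r2
t=2 i3:ld.MEM ; no-port MEM/MEM
t=3 i4:ld.MEM ; RAW r4
t=4 i5:add.ALU ; RAW r3
t=5 i6:or.ALU ; RAW r1
t=6 i7,i8:ld.MEM sub.ALU ; dual
t=7 i9,i10:add.ALU add.ALU ; dual
t=8 i11:mul.MUL ; WAW r1
t=9 i12:xor.ALU ; tail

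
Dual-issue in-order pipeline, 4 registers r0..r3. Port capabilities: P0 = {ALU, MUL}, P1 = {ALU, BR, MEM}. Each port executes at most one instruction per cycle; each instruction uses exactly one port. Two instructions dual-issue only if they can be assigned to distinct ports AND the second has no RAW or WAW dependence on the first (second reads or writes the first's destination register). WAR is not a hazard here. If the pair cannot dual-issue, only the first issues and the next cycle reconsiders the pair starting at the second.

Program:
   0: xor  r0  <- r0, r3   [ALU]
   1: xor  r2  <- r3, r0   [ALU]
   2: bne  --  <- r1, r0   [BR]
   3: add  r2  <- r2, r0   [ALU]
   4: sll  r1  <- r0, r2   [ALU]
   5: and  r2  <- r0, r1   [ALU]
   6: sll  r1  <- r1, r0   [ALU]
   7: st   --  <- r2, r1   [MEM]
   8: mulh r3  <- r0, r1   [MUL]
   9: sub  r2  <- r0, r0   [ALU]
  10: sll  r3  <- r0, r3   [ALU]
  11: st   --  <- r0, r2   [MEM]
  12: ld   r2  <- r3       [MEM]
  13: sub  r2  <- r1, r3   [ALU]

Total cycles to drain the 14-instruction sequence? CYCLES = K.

[0] i0  xor.ALU  -- RAW r0
[1] i1,i2  xor.ALU+bne.BR  -- dual
[2] i3  add.ALU  -- RAW r2
[3] i4  sll.ALU  -- RAW r1
[4] i5,i6  and.ALU+sll.ALU  -- dual
[5] i7,i8  st.MEM+mulh.MUL  -- dual
[6] i9,i10  sub.ALU+sll.ALU  -- dual
[7] i11  st.MEM  -- no-port MEM/MEM
[8] i12  ld.MEM  -- WAW r2
[9] i13  sub.ALU  -- tail

CYCLES = 10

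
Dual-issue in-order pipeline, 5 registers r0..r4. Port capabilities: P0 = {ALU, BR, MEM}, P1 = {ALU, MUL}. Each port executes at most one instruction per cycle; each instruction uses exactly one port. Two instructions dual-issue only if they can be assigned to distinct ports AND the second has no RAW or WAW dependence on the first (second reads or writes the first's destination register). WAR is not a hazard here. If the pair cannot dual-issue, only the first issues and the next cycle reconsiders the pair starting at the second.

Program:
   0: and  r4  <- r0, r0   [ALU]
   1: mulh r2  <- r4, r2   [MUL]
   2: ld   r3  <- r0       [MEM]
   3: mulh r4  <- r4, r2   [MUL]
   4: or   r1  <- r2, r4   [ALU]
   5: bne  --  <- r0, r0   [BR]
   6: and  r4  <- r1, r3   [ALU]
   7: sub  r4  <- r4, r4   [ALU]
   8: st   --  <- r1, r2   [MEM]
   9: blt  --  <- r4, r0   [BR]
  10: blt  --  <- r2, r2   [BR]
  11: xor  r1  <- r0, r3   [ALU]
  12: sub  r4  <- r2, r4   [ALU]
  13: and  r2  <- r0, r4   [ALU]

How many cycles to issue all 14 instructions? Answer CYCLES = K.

[0] i0  and  -- RAW r4
[1] i1/i2  mulh/ld  -- pair
[2] i3  mulh  -- RAW r4
[3] i4/i5  or/bne  -- pair
[4] i6  and  -- RAW+WAW r4
[5] i7/i8  sub/st  -- pair
[6] i9  blt  -- no-port BR/BR
[7] i10/i11  blt/xor  -- pair
[8] i12  sub  -- RAW r4
[9] i13  and  -- tail

CYCLES = 10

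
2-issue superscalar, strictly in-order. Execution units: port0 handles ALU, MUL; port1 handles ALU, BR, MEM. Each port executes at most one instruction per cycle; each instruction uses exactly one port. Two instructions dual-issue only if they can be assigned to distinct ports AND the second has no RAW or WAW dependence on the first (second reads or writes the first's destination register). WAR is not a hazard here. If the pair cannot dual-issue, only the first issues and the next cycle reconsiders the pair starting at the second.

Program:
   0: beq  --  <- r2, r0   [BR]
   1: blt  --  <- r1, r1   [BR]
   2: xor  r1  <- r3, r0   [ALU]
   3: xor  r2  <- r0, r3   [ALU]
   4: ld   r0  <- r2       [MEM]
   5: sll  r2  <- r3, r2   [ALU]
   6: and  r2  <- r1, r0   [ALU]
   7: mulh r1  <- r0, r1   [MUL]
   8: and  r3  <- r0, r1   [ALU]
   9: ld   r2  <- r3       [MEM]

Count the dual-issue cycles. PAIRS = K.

PAIRS = 3

  cy0 -> i0 (beq.BR) no-port BR/BR
  cy1 -> i1+i2 (blt.BR xor.ALU) pair
  cy2 -> i3 (xor.ALU) RAW r2
  cy3 -> i4+i5 (ld.MEM sll.ALU) pair
  cy4 -> i6+i7 (and.ALU mulh.MUL) pair
  cy5 -> i8 (and.ALU) RAW r3
  cy6 -> i9 (ld.MEM) tail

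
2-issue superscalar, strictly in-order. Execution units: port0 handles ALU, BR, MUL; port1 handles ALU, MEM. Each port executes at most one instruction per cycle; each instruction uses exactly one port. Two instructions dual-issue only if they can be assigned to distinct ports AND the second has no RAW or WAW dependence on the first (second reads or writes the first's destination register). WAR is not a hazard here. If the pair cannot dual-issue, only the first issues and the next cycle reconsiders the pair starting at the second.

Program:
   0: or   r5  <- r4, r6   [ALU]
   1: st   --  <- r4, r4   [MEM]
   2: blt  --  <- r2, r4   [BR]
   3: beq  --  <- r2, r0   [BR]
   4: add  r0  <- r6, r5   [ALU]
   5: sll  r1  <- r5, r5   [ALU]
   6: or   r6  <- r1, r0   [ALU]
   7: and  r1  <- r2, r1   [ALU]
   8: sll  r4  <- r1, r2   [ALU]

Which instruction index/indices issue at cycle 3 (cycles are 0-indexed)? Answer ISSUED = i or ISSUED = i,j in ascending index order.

ISSUED = 5

[0] i0/i1  or.ALU st.MEM  -- pair
[1] i2  blt.BR  -- no-port BR/BR
[2] i3/i4  beq.BR add.ALU  -- pair
[3] i5  sll.ALU  -- RAW r1
[4] i6/i7  or.ALU and.ALU  -- pair
[5] i8  sll.ALU  -- tail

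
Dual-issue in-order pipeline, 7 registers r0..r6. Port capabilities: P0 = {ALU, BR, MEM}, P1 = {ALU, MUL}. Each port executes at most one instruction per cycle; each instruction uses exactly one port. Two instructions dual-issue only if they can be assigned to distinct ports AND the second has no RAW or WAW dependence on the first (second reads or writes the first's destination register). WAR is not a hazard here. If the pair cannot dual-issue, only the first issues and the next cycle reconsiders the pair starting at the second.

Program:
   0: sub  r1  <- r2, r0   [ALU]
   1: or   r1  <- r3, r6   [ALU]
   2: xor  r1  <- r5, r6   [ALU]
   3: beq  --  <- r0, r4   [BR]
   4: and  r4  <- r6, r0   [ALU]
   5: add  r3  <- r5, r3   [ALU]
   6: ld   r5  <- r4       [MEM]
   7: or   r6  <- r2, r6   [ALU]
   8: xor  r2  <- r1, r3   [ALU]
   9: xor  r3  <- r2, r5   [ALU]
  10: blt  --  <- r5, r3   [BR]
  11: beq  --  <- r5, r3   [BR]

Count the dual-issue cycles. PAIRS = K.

PAIRS = 3

[0] i0  sub  -- WAW r1
[1] i1  or  -- WAW r1
[2] i2,i3  xor beq  -- dual
[3] i4,i5  and add  -- dual
[4] i6,i7  ld or  -- dual
[5] i8  xor  -- RAW r2
[6] i9  xor  -- RAW r3
[7] i10  blt  -- no-port BR/BR
[8] i11  beq  -- tail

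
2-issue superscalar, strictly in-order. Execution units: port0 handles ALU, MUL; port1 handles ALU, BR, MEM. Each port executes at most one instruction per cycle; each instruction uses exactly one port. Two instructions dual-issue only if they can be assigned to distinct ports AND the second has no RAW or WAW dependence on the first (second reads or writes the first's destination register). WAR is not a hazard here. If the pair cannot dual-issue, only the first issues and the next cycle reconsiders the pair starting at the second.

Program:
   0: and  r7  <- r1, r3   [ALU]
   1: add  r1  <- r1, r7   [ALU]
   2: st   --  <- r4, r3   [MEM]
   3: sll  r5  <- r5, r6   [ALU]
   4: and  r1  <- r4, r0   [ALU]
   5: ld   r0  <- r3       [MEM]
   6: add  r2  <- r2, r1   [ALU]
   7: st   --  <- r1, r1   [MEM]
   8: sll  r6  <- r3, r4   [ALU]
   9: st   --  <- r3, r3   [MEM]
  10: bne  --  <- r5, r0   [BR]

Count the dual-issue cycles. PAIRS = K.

t=0 i0:and.ALU ; RAW r7
t=1 i1+i2:add.ALU st.MEM ; pair
t=2 i3+i4:sll.ALU and.ALU ; pair
t=3 i5+i6:ld.MEM add.ALU ; pair
t=4 i7+i8:st.MEM sll.ALU ; pair
t=5 i9:st.MEM ; no-port MEM/BR
t=6 i10:bne.BR ; tail

PAIRS = 4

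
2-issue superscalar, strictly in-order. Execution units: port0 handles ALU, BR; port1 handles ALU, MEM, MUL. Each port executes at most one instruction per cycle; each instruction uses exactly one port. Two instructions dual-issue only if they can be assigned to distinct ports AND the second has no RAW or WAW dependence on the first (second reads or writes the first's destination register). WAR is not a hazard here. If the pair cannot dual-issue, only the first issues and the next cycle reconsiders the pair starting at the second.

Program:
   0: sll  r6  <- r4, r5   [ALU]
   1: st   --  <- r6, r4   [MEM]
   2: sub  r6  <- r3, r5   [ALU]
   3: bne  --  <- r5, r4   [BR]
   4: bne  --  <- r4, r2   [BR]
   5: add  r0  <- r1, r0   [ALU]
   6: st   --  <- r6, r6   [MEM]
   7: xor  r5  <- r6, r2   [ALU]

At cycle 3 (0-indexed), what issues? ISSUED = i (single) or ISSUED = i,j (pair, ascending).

#0 head=0: sll i0 RAW r6
#1 head=1: st+sub i1&i2 2-wide
#2 head=3: bne i3 no-port BR/BR
#3 head=4: bne+add i4&i5 2-wide
#4 head=6: st+xor i6&i7 2-wide

ISSUED = 4,5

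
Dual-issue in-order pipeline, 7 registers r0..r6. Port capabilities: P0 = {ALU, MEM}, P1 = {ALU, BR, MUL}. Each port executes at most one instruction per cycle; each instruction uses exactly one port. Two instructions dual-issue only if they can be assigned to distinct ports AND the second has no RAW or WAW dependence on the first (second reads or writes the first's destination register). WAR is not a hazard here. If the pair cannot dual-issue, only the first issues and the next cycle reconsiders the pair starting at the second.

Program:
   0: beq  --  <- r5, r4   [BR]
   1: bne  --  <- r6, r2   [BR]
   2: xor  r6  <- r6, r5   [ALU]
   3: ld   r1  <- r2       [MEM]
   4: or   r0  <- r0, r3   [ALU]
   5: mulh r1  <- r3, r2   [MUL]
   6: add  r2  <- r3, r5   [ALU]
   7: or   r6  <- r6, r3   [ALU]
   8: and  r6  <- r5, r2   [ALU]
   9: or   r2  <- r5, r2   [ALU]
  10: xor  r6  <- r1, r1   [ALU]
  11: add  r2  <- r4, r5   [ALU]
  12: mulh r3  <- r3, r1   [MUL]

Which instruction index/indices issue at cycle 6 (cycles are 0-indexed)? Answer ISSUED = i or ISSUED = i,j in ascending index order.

t=0 i0:beq.BR ; no-port BR/BR
t=1 i1+i2:bne.BR;xor.ALU ; pair
t=2 i3+i4:ld.MEM;or.ALU ; pair
t=3 i5+i6:mulh.MUL;add.ALU ; pair
t=4 i7:or.ALU ; WAW r6
t=5 i8+i9:and.ALU;or.ALU ; pair
t=6 i10+i11:xor.ALU;add.ALU ; pair
t=7 i12:mulh.MUL ; tail

ISSUED = 10,11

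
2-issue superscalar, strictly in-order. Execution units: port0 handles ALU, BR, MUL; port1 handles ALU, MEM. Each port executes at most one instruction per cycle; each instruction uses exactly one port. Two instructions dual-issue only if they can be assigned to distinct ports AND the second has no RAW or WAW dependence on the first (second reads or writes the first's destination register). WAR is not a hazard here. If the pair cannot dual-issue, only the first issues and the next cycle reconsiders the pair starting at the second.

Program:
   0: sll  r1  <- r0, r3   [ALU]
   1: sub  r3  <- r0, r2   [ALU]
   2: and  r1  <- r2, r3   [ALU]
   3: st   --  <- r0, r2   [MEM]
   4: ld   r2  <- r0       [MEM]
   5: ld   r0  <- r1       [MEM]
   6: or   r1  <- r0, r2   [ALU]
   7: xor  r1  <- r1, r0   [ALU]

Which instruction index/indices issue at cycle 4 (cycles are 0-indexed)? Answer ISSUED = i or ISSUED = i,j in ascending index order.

0. sll.ALU sub.ALU @i0+i1  | 2-wide
1. and.ALU st.MEM @i2+i3  | 2-wide
2. ld.MEM @i4  | no-port MEM/MEM
3. ld.MEM @i5  | RAW r0
4. or.ALU @i6  | RAW+WAW r1
5. xor.ALU @i7  | tail

ISSUED = 6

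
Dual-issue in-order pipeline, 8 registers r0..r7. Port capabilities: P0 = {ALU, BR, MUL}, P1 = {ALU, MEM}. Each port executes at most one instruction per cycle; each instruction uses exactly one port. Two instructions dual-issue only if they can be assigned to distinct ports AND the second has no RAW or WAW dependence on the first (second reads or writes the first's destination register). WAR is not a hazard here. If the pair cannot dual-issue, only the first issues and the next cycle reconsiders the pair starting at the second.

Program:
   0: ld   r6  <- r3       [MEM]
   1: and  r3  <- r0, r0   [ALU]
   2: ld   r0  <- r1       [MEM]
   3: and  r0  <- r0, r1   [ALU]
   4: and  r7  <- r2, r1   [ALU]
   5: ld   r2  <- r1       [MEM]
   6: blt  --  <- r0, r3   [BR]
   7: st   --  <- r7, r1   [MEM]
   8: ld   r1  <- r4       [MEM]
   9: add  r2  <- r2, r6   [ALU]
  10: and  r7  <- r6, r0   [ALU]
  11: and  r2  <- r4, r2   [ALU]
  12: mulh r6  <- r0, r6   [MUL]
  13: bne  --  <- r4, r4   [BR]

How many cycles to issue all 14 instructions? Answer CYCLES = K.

  cy0 -> i0&i1 (ld+and) 2-wide
  cy1 -> i2 (ld) RAW+WAW r0
  cy2 -> i3&i4 (and+and) 2-wide
  cy3 -> i5&i6 (ld+blt) 2-wide
  cy4 -> i7 (st) no-port MEM/MEM
  cy5 -> i8&i9 (ld+add) 2-wide
  cy6 -> i10&i11 (and+and) 2-wide
  cy7 -> i12 (mulh) no-port MUL/BR
  cy8 -> i13 (bne) tail

CYCLES = 9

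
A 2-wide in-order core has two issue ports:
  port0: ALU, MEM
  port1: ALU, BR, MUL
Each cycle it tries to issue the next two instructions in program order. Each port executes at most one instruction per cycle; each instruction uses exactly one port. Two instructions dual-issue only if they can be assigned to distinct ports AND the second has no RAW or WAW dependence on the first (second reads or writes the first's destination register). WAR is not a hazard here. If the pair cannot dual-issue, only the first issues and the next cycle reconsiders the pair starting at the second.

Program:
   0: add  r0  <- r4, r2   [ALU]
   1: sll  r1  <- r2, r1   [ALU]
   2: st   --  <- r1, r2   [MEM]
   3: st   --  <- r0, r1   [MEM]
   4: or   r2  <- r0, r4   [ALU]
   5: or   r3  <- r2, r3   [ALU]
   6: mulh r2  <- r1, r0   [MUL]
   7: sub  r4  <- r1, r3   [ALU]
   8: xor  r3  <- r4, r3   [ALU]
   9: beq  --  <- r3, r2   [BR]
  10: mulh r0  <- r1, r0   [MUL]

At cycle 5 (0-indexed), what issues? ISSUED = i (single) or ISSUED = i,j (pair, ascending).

c0: i0/i1 add.ALU;sll.ALU  pair
c1: i2 st.MEM  no-port MEM/MEM
c2: i3/i4 st.MEM;or.ALU  pair
c3: i5/i6 or.ALU;mulh.MUL  pair
c4: i7 sub.ALU  RAW r4
c5: i8 xor.ALU  RAW r3
c6: i9 beq.BR  no-port BR/MUL
c7: i10 mulh.MUL  tail

ISSUED = 8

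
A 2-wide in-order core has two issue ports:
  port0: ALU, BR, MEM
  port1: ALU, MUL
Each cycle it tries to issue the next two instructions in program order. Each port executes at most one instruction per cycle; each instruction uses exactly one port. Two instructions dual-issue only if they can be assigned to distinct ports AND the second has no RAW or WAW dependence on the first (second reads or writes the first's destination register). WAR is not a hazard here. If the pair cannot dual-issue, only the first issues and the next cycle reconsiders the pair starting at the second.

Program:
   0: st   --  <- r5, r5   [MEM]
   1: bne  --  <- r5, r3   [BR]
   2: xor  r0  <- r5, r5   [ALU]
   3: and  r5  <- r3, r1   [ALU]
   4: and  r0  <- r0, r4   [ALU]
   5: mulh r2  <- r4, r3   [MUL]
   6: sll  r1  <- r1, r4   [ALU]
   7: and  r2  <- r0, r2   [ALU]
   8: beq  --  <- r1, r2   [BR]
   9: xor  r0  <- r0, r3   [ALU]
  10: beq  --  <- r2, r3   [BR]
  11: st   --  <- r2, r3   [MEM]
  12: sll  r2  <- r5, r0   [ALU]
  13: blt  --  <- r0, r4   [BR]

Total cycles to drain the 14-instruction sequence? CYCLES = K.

CYCLES = 9

c0: i0 st  no-port MEM/BR
c1: i1,i2 bne;xor  2-wide
c2: i3,i4 and;and  2-wide
c3: i5,i6 mulh;sll  2-wide
c4: i7 and  RAW r2
c5: i8,i9 beq;xor  2-wide
c6: i10 beq  no-port BR/MEM
c7: i11,i12 st;sll  2-wide
c8: i13 blt  tail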